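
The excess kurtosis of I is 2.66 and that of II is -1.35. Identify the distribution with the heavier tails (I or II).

I

Higher excess kurtosis ⇒ heavier tails relative to the normal distribution.
2.66 vs -1.35: the larger is 2.66, so I has heavier tails. (I is leptokurtic — heavier-than-normal tails; the other is platykurtic.)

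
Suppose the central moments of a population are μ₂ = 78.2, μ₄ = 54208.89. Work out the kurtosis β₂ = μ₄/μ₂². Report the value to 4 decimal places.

8.8646

μ₂² = 78.2² = 6115.24000
μ₄/μ₂² = 54208.89 / 6115.24000 = 8.86456
β₂ ≈ 8.8646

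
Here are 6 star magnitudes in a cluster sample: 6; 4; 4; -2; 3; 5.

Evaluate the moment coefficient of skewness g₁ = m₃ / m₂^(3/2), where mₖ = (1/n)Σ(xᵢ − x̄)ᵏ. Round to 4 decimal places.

x̄ = (6 + 4 + 4 - 2 + 3 + 5) / 6 = 3.3333
deviations (xᵢ − x̄): 2.6667, 0.6667, 0.6667, -5.3333, -0.3333, 1.6667
Σ(xᵢ − x̄)² = 39.3333 ⇒ m₂ = 39.3333/6 = 6.55556
Σ(xᵢ − x̄)³ = -127.5556 ⇒ m₃ = -127.5556/6 = -21.25926
m₂^(3/2) = 6.55556^(1.5) = 16.78473
g₁ = m₃ / m₂^(3/2) = -21.25926 / 16.78473 ≈ -1.2666

-1.2666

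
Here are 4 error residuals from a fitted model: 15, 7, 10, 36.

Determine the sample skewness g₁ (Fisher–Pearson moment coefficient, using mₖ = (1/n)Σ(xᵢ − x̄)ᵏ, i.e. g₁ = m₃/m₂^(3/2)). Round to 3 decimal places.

0.945

x̄ = (15 + 7 + 10 + 36) / 4 = 17.0000
deviations (xᵢ − x̄): -2.0000, -10.0000, -7.0000, 19.0000
Σ(xᵢ − x̄)² = 514.0000 ⇒ m₂ = 514.0000/4 = 128.50000
Σ(xᵢ − x̄)³ = 5508.0000 ⇒ m₃ = 5508.0000/4 = 1377.00000
m₂^(3/2) = 128.50000^(1.5) = 1456.64825
g₁ = m₃ / m₂^(3/2) = 1377.00000 / 1456.64825 ≈ 0.945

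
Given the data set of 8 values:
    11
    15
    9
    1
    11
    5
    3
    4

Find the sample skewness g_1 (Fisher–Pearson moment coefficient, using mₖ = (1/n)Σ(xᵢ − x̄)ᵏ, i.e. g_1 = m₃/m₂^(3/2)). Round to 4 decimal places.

0.1998

x̄ = (11 + 15 + 9 + 1 + 11 + 5 + 3 + 4) / 8 = 7.3750
deviations (xᵢ − x̄): 3.6250, 7.6250, 1.6250, -6.3750, 3.6250, -2.3750, -4.3750, -3.3750
Σ(xᵢ − x̄)² = 163.8750 ⇒ m₂ = 163.8750/8 = 20.48438
Σ(xᵢ − x̄)³ = 148.2188 ⇒ m₃ = 148.2188/8 = 18.52734
m₂^(3/2) = 20.48438^(1.5) = 92.71160
g_1 = m₃ / m₂^(3/2) = 18.52734 / 92.71160 ≈ 0.1998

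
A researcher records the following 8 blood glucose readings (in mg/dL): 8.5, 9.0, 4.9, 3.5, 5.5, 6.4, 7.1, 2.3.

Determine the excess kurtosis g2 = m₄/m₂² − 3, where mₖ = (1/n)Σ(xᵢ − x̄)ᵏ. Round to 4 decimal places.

x̄ = 5.9000
Σ(xᵢ − x̄)² = 37.9400 ⇒ m₂ = 4.74250
Σ(xᵢ − x̄)⁴ = 342.3506 ⇒ m₄ = 42.79383
m₂² = 22.49131
g2 = m₄/m₂² − 3 = 1.90268 − 3 ≈ -1.0973

-1.0973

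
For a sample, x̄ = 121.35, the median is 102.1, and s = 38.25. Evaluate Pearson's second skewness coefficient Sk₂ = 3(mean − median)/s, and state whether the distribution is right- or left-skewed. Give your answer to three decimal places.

1.510, right-skewed

Sk₂ = 3(121.35 − 102.1) / 38.25 = 3 × 19.2500 / 38.25
    = 57.7500 / 38.25 ≈ 1.510
Sk₂ > 0 ⇒ mean > median ⇒ right-skewed (positive skew).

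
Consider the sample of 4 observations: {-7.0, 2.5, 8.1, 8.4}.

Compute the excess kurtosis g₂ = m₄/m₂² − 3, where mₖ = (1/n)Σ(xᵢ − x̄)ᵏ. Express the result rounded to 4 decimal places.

x̄ = 3.0000
Σ(xᵢ − x̄)² = 155.4200 ⇒ m₂ = 38.85500
Σ(xᵢ − x̄)⁴ = 11526.8882 ⇒ m₄ = 2881.72205
m₂² = 1509.71103
g₂ = m₄/m₂² − 3 = 1.90879 − 3 ≈ -1.0912

-1.0912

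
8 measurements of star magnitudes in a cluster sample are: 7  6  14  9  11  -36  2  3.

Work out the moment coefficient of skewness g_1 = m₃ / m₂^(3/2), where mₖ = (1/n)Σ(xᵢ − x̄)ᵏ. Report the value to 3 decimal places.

x̄ = (7 + 6 + 14 + 9 + 11 - 36 + 2 + 3) / 8 = 2.0000
deviations (xᵢ − x̄): 5.0000, 4.0000, 12.0000, 7.0000, 9.0000, -38.0000, 0.0000, 1.0000
Σ(xᵢ − x̄)² = 1760.0000 ⇒ m₂ = 1760.0000/8 = 220.00000
Σ(xᵢ − x̄)³ = -51882.0000 ⇒ m₃ = -51882.0000/8 = -6485.25000
m₂^(3/2) = 220.00000^(1.5) = 3263.12733
g_1 = m₃ / m₂^(3/2) = -6485.25000 / 3263.12733 ≈ -1.987

-1.987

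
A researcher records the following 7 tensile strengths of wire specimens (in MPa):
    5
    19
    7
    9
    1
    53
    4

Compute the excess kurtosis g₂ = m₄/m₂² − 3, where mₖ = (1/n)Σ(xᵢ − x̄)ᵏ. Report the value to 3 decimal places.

1.261

x̄ = 14.0000
Σ(xᵢ − x̄)² = 1970.0000 ⇒ m₂ = 281.42857
Σ(xᵢ − x̄)⁴ = 2362214.0000 ⇒ m₄ = 337459.14286
m₂² = 79202.04082
g₂ = m₄/m₂² − 3 = 4.26074 − 3 ≈ 1.261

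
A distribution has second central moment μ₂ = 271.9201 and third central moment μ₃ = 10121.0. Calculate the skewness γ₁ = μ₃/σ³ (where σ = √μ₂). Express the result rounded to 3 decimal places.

2.257

σ = √μ₂ = √271.9201 = 16.49000
σ³ = μ₂^(3/2) = 4483.96245
γ₁ = μ₃/σ³ = 10121.0 / 4483.96245 ≈ 2.257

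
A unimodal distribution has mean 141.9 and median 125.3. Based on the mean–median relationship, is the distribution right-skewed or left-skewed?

mean − median = 141.9 − 125.3 = 16.6
mean > median ⇒ the longer tail is on the right ⇒ right-skewed (positively skewed).

right-skewed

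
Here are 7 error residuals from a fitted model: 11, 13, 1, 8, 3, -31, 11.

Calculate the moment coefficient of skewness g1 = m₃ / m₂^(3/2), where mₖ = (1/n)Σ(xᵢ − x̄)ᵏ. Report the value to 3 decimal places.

x̄ = (11 + 13 + 1 + 8 + 3 - 31 + 11) / 7 = 2.2857
deviations (xᵢ − x̄): 8.7143, 10.7143, -1.2857, 5.7143, 0.7143, -33.2857, 8.7143
Σ(xᵢ − x̄)² = 1409.4286 ⇒ m₂ = 1409.4286/7 = 201.34694
Σ(xᵢ − x̄)³ = -34140.2449 ⇒ m₃ = -34140.2449/7 = -4877.17784
m₂^(3/2) = 201.34694^(1.5) = 2857.04806
g1 = m₃ / m₂^(3/2) = -4877.17784 / 2857.04806 ≈ -1.707

-1.707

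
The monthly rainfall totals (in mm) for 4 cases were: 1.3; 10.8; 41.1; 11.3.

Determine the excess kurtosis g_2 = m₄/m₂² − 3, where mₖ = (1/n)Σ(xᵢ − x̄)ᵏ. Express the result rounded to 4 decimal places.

x̄ = 16.1250
Σ(xᵢ − x̄)² = 895.1675 ⇒ m₂ = 223.79188
Σ(xᵢ − x̄)⁴ = 438714.3943 ⇒ m₄ = 109678.59857
m₂² = 50082.80332
g_2 = m₄/m₂² − 3 = 2.18995 − 3 ≈ -0.8101

-0.8101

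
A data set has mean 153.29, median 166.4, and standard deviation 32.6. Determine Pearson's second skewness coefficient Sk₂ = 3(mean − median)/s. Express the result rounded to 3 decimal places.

Sk₂ = 3(153.29 − 166.4) / 32.6 = 3 × -13.1100 / 32.6
    = -39.3300 / 32.6 ≈ -1.206

-1.206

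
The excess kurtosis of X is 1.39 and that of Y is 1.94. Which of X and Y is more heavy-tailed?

Higher excess kurtosis ⇒ heavier tails relative to the normal distribution.
1.39 vs 1.94: the larger is 1.94, so Y has heavier tails.

Y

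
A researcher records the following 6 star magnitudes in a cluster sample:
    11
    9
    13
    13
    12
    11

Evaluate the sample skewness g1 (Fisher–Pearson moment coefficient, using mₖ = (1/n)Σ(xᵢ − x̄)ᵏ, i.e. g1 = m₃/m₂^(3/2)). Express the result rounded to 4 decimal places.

x̄ = (11 + 9 + 13 + 13 + 12 + 11) / 6 = 11.5000
deviations (xᵢ − x̄): -0.5000, -2.5000, 1.5000, 1.5000, 0.5000, -0.5000
Σ(xᵢ − x̄)² = 11.5000 ⇒ m₂ = 11.5000/6 = 1.91667
Σ(xᵢ − x̄)³ = -9.0000 ⇒ m₃ = -9.0000/6 = -1.50000
m₂^(3/2) = 1.91667^(1.5) = 2.65350
g1 = m₃ / m₂^(3/2) = -1.50000 / 2.65350 ≈ -0.5653

-0.5653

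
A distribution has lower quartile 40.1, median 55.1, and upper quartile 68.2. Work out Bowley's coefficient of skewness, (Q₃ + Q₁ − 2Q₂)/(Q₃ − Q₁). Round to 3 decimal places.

numerator: Q₃ + Q₁ − 2Q₂ = 68.2 + 40.1 − 2×55.1 = -1.9000
denominator: Q₃ − Q₁ = 68.2 − 40.1 = 28.1000
Bowley skewness = -1.9000 / 28.1000 ≈ -0.068

-0.068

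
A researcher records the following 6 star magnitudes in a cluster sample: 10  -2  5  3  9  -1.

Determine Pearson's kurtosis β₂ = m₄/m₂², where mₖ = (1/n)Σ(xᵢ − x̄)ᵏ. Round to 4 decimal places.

1.5000

x̄ = 4.0000
Σ(xᵢ − x̄)² = 124.0000 ⇒ m₂ = 20.66667
Σ(xᵢ − x̄)⁴ = 3844.0000 ⇒ m₄ = 640.66667
m₂² = 427.11111
β₂ = m₄/m₂² = 640.66667 / 427.11111 ≈ 1.5000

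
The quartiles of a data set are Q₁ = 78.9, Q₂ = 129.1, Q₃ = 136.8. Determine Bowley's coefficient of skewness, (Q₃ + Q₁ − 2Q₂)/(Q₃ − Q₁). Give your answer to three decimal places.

numerator: Q₃ + Q₁ − 2Q₂ = 136.8 + 78.9 − 2×129.1 = -42.5000
denominator: Q₃ − Q₁ = 136.8 − 78.9 = 57.9000
Bowley skewness = -42.5000 / 57.9000 ≈ -0.734

-0.734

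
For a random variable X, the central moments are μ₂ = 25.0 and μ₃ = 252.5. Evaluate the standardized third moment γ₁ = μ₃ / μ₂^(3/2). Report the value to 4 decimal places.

σ = √μ₂ = √25.0 = 5.00000
σ³ = μ₂^(3/2) = 125.00000
γ₁ = μ₃/σ³ = 252.5 / 125.00000 ≈ 2.0200

2.0200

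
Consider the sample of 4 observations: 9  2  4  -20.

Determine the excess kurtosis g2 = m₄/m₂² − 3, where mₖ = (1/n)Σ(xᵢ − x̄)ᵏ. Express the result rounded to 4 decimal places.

x̄ = -1.2500
Σ(xᵢ − x̄)² = 494.7500 ⇒ m₂ = 123.68750
Σ(xᵢ − x̄)⁴ = 135505.5781 ⇒ m₄ = 33876.39453
m₂² = 15298.59766
g2 = m₄/m₂² − 3 = 2.21435 − 3 ≈ -0.7857

-0.7857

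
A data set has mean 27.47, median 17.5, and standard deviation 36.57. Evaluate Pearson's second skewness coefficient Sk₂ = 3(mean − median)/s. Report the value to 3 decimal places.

Sk₂ = 3(27.47 − 17.5) / 36.57 = 3 × 9.9700 / 36.57
    = 29.9100 / 36.57 ≈ 0.818

0.818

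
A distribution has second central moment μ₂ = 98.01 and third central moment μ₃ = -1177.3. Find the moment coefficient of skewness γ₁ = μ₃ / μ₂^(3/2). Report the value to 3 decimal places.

-1.213

σ = √μ₂ = √98.01 = 9.90000
σ³ = μ₂^(3/2) = 970.29900
γ₁ = μ₃/σ³ = -1177.3 / 970.29900 ≈ -1.213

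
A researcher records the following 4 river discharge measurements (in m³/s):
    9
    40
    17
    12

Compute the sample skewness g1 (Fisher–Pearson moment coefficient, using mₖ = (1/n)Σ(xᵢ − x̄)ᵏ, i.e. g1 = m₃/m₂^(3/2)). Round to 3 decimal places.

x̄ = (9 + 40 + 17 + 12) / 4 = 19.5000
deviations (xᵢ − x̄): -10.5000, 20.5000, -2.5000, -7.5000
Σ(xᵢ − x̄)² = 593.0000 ⇒ m₂ = 593.0000/4 = 148.25000
Σ(xᵢ − x̄)³ = 7020.0000 ⇒ m₃ = 7020.0000/4 = 1755.00000
m₂^(3/2) = 148.25000^(1.5) = 1805.06171
g1 = m₃ / m₂^(3/2) = 1755.00000 / 1805.06171 ≈ 0.972

0.972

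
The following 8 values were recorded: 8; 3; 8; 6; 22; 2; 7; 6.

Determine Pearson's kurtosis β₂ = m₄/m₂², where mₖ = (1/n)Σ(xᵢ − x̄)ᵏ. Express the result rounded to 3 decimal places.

x̄ = 7.7500
Σ(xᵢ − x̄)² = 265.5000 ⇒ m₂ = 33.18750
Σ(xᵢ − x̄)⁴ = 42855.6563 ⇒ m₄ = 5356.95703
m₂² = 1101.41016
β₂ = m₄/m₂² = 5356.95703 / 1101.41016 ≈ 4.864

4.864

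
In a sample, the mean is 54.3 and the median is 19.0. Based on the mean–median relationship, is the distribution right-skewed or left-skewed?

mean − median = 54.3 − 19.0 = 35.3
mean > median ⇒ the longer tail is on the right ⇒ right-skewed (positively skewed).

right-skewed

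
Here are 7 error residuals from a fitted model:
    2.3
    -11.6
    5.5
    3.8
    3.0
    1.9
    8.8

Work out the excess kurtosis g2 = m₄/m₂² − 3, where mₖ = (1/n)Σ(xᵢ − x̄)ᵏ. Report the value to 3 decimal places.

1.121

x̄ = 1.9571
Σ(xᵢ − x̄)² = 247.7771 ⇒ m₂ = 35.39673
Σ(xᵢ − x̄)⁴ = 36143.8454 ⇒ m₄ = 5163.40649
m₂² = 1252.92883
g2 = m₄/m₂² − 3 = 4.12107 − 3 ≈ 1.121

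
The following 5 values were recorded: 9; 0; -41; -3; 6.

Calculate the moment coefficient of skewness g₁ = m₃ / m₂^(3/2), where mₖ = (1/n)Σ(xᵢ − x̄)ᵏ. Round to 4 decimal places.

x̄ = (9 + 0 - 41 - 3 + 6) / 5 = -5.8000
deviations (xᵢ − x̄): 14.8000, 5.8000, -35.2000, 2.8000, 11.8000
Σ(xᵢ − x̄)² = 1638.8000 ⇒ m₂ = 1638.8000/5 = 327.76000
Σ(xᵢ − x̄)³ = -38512.3200 ⇒ m₃ = -38512.3200/5 = -7702.46400
m₂^(3/2) = 327.76000^(1.5) = 5933.81397
g₁ = m₃ / m₂^(3/2) = -7702.46400 / 5933.81397 ≈ -1.2981

-1.2981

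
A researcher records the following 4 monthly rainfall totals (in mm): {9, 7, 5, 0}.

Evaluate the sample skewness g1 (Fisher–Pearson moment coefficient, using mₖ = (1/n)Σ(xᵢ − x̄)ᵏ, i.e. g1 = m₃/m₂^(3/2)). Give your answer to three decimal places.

x̄ = (9 + 7 + 5 + 0) / 4 = 5.2500
deviations (xᵢ − x̄): 3.7500, 1.7500, -0.2500, -5.2500
Σ(xᵢ − x̄)² = 44.7500 ⇒ m₂ = 44.7500/4 = 11.18750
Σ(xᵢ − x̄)³ = -86.6250 ⇒ m₃ = -86.6250/4 = -21.65625
m₂^(3/2) = 11.18750^(1.5) = 37.41964
g1 = m₃ / m₂^(3/2) = -21.65625 / 37.41964 ≈ -0.579

-0.579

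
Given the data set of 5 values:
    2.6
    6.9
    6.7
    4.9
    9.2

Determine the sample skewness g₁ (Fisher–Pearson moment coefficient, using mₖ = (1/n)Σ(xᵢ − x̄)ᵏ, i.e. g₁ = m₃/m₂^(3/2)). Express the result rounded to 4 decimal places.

x̄ = (2.6 + 6.9 + 6.7 + 4.9 + 9.2) / 5 = 6.0600
deviations (xᵢ − x̄): -3.4600, 0.8400, 0.6400, -1.1600, 3.1400
Σ(xᵢ − x̄)² = 24.2920 ⇒ m₂ = 24.2920/5 = 4.85840
Σ(xᵢ − x̄)³ = -11.1686 ⇒ m₃ = -11.1686/5 = -2.23373
m₂^(3/2) = 4.85840^(1.5) = 10.70878
g₁ = m₃ / m₂^(3/2) = -2.23373 / 10.70878 ≈ -0.2086

-0.2086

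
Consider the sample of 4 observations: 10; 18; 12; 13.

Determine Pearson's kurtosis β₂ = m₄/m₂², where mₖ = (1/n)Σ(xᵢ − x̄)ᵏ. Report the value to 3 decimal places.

x̄ = 13.2500
Σ(xᵢ − x̄)² = 34.7500 ⇒ m₂ = 8.68750
Σ(xᵢ − x̄)⁴ = 623.0781 ⇒ m₄ = 155.76953
m₂² = 75.47266
β₂ = m₄/m₂² = 155.76953 / 75.47266 ≈ 2.064

2.064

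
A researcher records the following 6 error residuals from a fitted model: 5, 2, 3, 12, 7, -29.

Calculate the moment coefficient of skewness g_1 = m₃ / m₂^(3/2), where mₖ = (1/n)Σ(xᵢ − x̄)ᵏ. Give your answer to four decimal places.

x̄ = (5 + 2 + 3 + 12 + 7 - 29) / 6 = 0.0000
deviations (xᵢ − x̄): 5.0000, 2.0000, 3.0000, 12.0000, 7.0000, -29.0000
Σ(xᵢ − x̄)² = 1072.0000 ⇒ m₂ = 1072.0000/6 = 178.66667
Σ(xᵢ − x̄)³ = -22158.0000 ⇒ m₃ = -22158.0000/6 = -3693.00000
m₂^(3/2) = 178.66667^(1.5) = 2388.17035
g_1 = m₃ / m₂^(3/2) = -3693.00000 / 2388.17035 ≈ -1.5464

-1.5464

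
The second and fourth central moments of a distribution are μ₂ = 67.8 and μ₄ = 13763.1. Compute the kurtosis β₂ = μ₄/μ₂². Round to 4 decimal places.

2.9940

μ₂² = 67.8² = 4596.84000
μ₄/μ₂² = 13763.1 / 4596.84000 = 2.99404
β₂ ≈ 2.9940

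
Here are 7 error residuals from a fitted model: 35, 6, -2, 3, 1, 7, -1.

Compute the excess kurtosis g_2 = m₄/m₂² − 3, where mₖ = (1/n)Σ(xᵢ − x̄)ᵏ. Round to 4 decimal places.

1.5504

x̄ = 7.0000
Σ(xᵢ − x̄)² = 982.0000 ⇒ m₂ = 140.28571
Σ(xᵢ − x̄)⁴ = 626866.0000 ⇒ m₄ = 89552.28571
m₂² = 19680.08163
g_2 = m₄/m₂² − 3 = 4.55040 − 3 ≈ 1.5504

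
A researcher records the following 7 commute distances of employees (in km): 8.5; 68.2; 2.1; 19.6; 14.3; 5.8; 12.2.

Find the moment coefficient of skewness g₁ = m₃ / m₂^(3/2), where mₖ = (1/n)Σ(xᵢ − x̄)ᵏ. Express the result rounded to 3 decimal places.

1.774

x̄ = (8.5 + 68.2 + 2.1 + 19.6 + 14.3 + 5.8 + 12.2) / 7 = 18.6714
deviations (xᵢ − x̄): -10.1714, 49.5286, -16.5714, 0.9286, -4.3714, -12.8714, -6.4714
Σ(xᵢ − x̄)² = 3058.6743 ⇒ m₂ = 3058.6743/7 = 436.95347
Σ(xᵢ − x̄)³ = 113408.2742 ⇒ m₃ = 113408.2742/7 = 16201.18203
m₂^(3/2) = 436.95347^(1.5) = 9133.82713
g₁ = m₃ / m₂^(3/2) = 16201.18203 / 9133.82713 ≈ 1.774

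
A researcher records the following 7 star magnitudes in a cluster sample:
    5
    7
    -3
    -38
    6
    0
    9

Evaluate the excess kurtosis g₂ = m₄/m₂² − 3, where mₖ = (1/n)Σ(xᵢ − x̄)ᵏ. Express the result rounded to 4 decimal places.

1.5765

x̄ = -2.0000
Σ(xᵢ − x̄)² = 1616.0000 ⇒ m₂ = 230.85714
Σ(xᵢ − x̄)⁴ = 1707332.0000 ⇒ m₄ = 243904.57143
m₂² = 53295.02041
g₂ = m₄/m₂² − 3 = 4.57650 − 3 ≈ 1.5765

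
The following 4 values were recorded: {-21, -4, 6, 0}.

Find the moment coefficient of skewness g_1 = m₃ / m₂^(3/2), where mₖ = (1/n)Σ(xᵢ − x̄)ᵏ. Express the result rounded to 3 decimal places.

x̄ = (-21 - 4 + 6 + 0) / 4 = -4.7500
deviations (xᵢ − x̄): -16.2500, 0.7500, 10.7500, 4.7500
Σ(xᵢ − x̄)² = 402.7500 ⇒ m₂ = 402.7500/4 = 100.68750
Σ(xᵢ − x̄)³ = -2941.1250 ⇒ m₃ = -2941.1250/4 = -735.28125
m₂^(3/2) = 100.68750^(1.5) = 1010.33020
g_1 = m₃ / m₂^(3/2) = -735.28125 / 1010.33020 ≈ -0.728

-0.728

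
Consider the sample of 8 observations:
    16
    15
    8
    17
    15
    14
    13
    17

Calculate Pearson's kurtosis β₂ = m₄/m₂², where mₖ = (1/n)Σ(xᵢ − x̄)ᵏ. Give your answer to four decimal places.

x̄ = 14.3750
Σ(xᵢ − x̄)² = 59.8750 ⇒ m₂ = 7.48438
Σ(xᵢ − x̄)⁴ = 1757.4941 ⇒ m₄ = 219.68677
m₂² = 56.01587
β₂ = m₄/m₂² = 219.68677 / 56.01587 ≈ 3.9219

3.9219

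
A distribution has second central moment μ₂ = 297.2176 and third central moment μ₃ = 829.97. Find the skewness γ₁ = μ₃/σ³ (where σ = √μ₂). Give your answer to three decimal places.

σ = √μ₂ = √297.2176 = 17.24000
σ³ = μ₂^(3/2) = 5124.03142
γ₁ = μ₃/σ³ = 829.97 / 5124.03142 ≈ 0.162

0.162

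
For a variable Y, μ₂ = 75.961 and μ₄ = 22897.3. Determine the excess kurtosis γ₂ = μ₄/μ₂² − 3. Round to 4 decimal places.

μ₂² = 75.961² = 5770.07352
μ₄/μ₂² = 22897.3 / 5770.07352 = 3.96829
γ₂ = 3.96829 − 3 ≈ 0.9683

0.9683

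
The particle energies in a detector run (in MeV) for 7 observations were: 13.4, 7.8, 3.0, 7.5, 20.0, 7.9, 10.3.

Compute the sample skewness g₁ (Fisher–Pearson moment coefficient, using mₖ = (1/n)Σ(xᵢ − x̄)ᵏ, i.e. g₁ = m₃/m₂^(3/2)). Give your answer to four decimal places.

x̄ = (13.4 + 7.8 + 3.0 + 7.5 + 20.0 + 7.9 + 10.3) / 7 = 9.9857
deviations (xᵢ − x̄): 3.4143, -2.1857, -6.9857, -2.4857, 10.0143, -2.0857, 0.3143
Σ(xᵢ − x̄)² = 176.1486 ⇒ m₂ = 176.1486/7 = 25.16408
Σ(xᵢ − x̄)³ = 668.3462 ⇒ m₃ = 668.3462/7 = 95.47803
m₂^(3/2) = 25.16408^(1.5) = 126.23263
g₁ = m₃ / m₂^(3/2) = 95.47803 / 126.23263 ≈ 0.7564

0.7564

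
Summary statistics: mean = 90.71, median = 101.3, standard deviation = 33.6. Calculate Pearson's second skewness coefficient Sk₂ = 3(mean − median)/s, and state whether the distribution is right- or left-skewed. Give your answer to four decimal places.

Sk₂ = 3(90.71 − 101.3) / 33.6 = 3 × -10.5900 / 33.6
    = -31.7700 / 33.6 ≈ -0.9455
Sk₂ < 0 ⇒ mean < median ⇒ left-skewed (negative skew).

-0.9455, left-skewed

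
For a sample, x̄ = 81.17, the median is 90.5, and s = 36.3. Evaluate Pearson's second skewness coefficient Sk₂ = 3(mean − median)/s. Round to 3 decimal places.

Sk₂ = 3(81.17 − 90.5) / 36.3 = 3 × -9.3300 / 36.3
    = -27.9900 / 36.3 ≈ -0.771

-0.771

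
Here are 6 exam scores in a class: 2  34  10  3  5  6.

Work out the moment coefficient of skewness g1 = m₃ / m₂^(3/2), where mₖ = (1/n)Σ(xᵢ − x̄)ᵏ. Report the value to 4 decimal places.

x̄ = (2 + 34 + 10 + 3 + 5 + 6) / 6 = 10.0000
deviations (xᵢ − x̄): -8.0000, 24.0000, 0.0000, -7.0000, -5.0000, -4.0000
Σ(xᵢ − x̄)² = 730.0000 ⇒ m₂ = 730.0000/6 = 121.66667
Σ(xᵢ − x̄)³ = 12780.0000 ⇒ m₃ = 12780.0000/6 = 2130.00000
m₂^(3/2) = 121.66667^(1.5) = 1342.01514
g1 = m₃ / m₂^(3/2) = 2130.00000 / 1342.01514 ≈ 1.5872

1.5872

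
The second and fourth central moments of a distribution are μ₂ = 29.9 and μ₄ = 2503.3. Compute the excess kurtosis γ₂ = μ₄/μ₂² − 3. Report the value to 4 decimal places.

μ₂² = 29.9² = 894.01000
μ₄/μ₂² = 2503.3 / 894.01000 = 2.80008
γ₂ = 2.80008 − 3 ≈ -0.1999

-0.1999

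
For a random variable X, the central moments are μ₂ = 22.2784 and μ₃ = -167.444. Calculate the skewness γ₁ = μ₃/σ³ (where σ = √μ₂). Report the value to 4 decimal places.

σ = √μ₂ = √22.2784 = 4.72000
σ³ = μ₂^(3/2) = 105.15405
γ₁ = μ₃/σ³ = -167.444 / 105.15405 ≈ -1.5924

-1.5924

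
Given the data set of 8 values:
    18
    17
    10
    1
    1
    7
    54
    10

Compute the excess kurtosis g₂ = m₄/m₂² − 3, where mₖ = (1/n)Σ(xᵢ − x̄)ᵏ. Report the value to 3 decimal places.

1.711

x̄ = 14.7500
Σ(xᵢ − x̄)² = 2039.5000 ⇒ m₂ = 254.93750
Σ(xᵢ − x̄)⁴ = 2449584.9063 ⇒ m₄ = 306198.11328
m₂² = 64993.12891
g₂ = m₄/m₂² − 3 = 4.71124 − 3 ≈ 1.711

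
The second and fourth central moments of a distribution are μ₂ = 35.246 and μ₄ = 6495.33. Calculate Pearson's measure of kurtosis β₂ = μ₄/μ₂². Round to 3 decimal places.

μ₂² = 35.246² = 1242.28052
μ₄/μ₂² = 6495.33 / 1242.28052 = 5.22855
β₂ ≈ 5.229

5.229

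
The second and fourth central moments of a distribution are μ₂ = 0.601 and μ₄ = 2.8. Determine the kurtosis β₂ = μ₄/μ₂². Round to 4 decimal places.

7.7519

μ₂² = 0.601² = 0.36120
μ₄/μ₂² = 2.8 / 0.36120 = 7.75192
β₂ ≈ 7.7519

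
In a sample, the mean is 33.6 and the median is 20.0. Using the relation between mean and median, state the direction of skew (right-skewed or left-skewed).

mean − median = 33.6 − 20.0 = 13.6
mean > median ⇒ the longer tail is on the right ⇒ right-skewed (positively skewed).

right-skewed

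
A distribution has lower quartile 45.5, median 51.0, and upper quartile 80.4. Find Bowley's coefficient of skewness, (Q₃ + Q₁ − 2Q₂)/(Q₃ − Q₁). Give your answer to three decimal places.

0.685

numerator: Q₃ + Q₁ − 2Q₂ = 80.4 + 45.5 − 2×51.0 = 23.9000
denominator: Q₃ − Q₁ = 80.4 − 45.5 = 34.9000
Bowley skewness = 23.9000 / 34.9000 ≈ 0.685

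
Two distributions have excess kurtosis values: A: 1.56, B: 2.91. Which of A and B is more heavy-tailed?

Higher excess kurtosis ⇒ heavier tails relative to the normal distribution.
1.56 vs 2.91: the larger is 2.91, so B has heavier tails.

B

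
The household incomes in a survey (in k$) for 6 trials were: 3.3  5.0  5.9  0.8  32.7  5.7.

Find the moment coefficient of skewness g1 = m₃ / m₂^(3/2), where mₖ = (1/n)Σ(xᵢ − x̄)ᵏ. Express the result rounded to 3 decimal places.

x̄ = (3.3 + 5.0 + 5.9 + 0.8 + 32.7 + 5.7) / 6 = 8.9000
deviations (xᵢ − x̄): -5.6000, -3.9000, -3.0000, -8.1000, 23.8000, -3.2000
Σ(xᵢ − x̄)² = 697.8600 ⇒ m₂ = 697.8600/6 = 116.31000
Σ(xᵢ − x̄)³ = 12655.1280 ⇒ m₃ = 12655.1280/6 = 2109.18800
m₂^(3/2) = 116.31000^(1.5) = 1254.36978
g1 = m₃ / m₂^(3/2) = 2109.18800 / 1254.36978 ≈ 1.681

1.681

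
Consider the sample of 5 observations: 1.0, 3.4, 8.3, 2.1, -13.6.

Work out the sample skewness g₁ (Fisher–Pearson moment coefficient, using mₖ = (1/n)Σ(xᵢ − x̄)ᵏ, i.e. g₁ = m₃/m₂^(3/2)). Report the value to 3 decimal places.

-1.050

x̄ = (1.0 + 3.4 + 8.3 + 2.1 - 13.6) / 5 = 0.2400
deviations (xᵢ − x̄): 0.7600, 3.1600, 8.0600, 1.8600, -13.8400
Σ(xᵢ − x̄)² = 270.5320 ⇒ m₂ = 270.5320/5 = 54.10640
Σ(xᵢ − x̄)³ = -2088.9562 ⇒ m₃ = -2088.9562/5 = -417.79123
m₂^(3/2) = 54.10640^(1.5) = 397.99073
g₁ = m₃ / m₂^(3/2) = -417.79123 / 397.99073 ≈ -1.050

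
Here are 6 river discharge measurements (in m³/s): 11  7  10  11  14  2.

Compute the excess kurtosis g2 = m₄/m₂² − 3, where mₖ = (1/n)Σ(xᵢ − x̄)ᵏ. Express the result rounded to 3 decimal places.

-0.431

x̄ = 9.1667
Σ(xᵢ − x̄)² = 86.8333 ⇒ m₂ = 14.47222
Σ(xᵢ − x̄)⁴ = 3228.8194 ⇒ m₄ = 538.13657
m₂² = 209.44522
g2 = m₄/m₂² − 3 = 2.56934 − 3 ≈ -0.431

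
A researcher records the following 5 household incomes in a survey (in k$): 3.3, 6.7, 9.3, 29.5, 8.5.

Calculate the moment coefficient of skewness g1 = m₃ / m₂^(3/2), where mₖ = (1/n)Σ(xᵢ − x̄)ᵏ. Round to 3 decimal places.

1.309

x̄ = (3.3 + 6.7 + 9.3 + 29.5 + 8.5) / 5 = 11.4600
deviations (xᵢ − x̄): -8.1600, -4.7600, -2.1600, 18.0400, -2.9600
Σ(xᵢ − x̄)² = 428.1120 ⇒ m₂ = 428.1120/5 = 85.62240
Σ(xᵢ − x̄)³ = 5183.7658 ⇒ m₃ = 5183.7658/5 = 1036.75315
m₂^(3/2) = 85.62240^(1.5) = 792.28438
g1 = m₃ / m₂^(3/2) = 1036.75315 / 792.28438 ≈ 1.309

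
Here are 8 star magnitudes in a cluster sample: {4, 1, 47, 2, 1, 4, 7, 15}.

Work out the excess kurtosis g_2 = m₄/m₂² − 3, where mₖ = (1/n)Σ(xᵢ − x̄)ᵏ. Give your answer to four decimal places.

x̄ = 10.1250
Σ(xᵢ − x̄)² = 1700.8750 ⇒ m₂ = 212.60938
Σ(xᵢ − x̄)⁴ = 1870661.9629 ⇒ m₄ = 233832.74536
m₂² = 45202.74634
g_2 = m₄/m₂² − 3 = 5.17298 − 3 ≈ 2.1730

2.1730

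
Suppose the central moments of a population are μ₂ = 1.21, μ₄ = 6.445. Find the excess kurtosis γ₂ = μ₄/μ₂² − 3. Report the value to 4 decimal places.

μ₂² = 1.21² = 1.46410
μ₄/μ₂² = 6.445 / 1.46410 = 4.40202
γ₂ = 4.40202 − 3 ≈ 1.4020

1.4020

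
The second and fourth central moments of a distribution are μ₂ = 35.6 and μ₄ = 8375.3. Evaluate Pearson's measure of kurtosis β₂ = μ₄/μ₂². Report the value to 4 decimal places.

μ₂² = 35.6² = 1267.36000
μ₄/μ₂² = 8375.3 / 1267.36000 = 6.60846
β₂ ≈ 6.6085

6.6085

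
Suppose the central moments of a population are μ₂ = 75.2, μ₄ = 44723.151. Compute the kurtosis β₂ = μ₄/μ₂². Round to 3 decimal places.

7.909

μ₂² = 75.2² = 5655.04000
μ₄/μ₂² = 44723.151 / 5655.04000 = 7.90855
β₂ ≈ 7.909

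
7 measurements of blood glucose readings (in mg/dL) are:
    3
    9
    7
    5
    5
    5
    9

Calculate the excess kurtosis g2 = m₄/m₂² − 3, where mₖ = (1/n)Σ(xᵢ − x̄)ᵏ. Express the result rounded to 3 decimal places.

x̄ = 6.1429
Σ(xᵢ − x̄)² = 30.8571 ⇒ m₂ = 4.40816
Σ(xᵢ − x̄)⁴ = 236.5015 ⇒ m₄ = 33.78592
m₂² = 19.43190
g2 = m₄/m₂² − 3 = 1.73868 − 3 ≈ -1.261

-1.261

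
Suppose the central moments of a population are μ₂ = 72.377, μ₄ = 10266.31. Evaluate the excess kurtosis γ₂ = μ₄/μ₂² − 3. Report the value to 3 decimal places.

μ₂² = 72.377² = 5238.43013
μ₄/μ₂² = 10266.31 / 5238.43013 = 1.95981
γ₂ = 1.95981 − 3 ≈ -1.040

-1.040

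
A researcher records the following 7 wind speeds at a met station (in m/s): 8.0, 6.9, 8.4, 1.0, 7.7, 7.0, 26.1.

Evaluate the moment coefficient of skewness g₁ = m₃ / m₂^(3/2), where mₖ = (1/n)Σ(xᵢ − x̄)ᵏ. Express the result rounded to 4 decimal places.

1.5552

x̄ = (8.0 + 6.9 + 8.4 + 1.0 + 7.7 + 7.0 + 26.1) / 7 = 9.3000
deviations (xᵢ − x̄): -1.3000, -2.4000, -0.9000, -8.3000, -1.6000, -2.3000, 16.8000
Σ(xᵢ − x̄)² = 367.2400 ⇒ m₂ = 367.2400/7 = 52.46286
Σ(xᵢ − x̄)³ = 4136.8320 ⇒ m₃ = 4136.8320/7 = 590.97600
m₂^(3/2) = 52.46286^(1.5) = 379.99502
g₁ = m₃ / m₂^(3/2) = 590.97600 / 379.99502 ≈ 1.5552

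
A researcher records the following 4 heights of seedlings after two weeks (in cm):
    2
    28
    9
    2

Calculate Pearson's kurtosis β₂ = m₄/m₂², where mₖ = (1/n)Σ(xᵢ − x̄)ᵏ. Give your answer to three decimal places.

x̄ = 10.2500
Σ(xᵢ − x̄)² = 452.7500 ⇒ m₂ = 113.18750
Σ(xᵢ − x̄)⁴ = 108531.8281 ⇒ m₄ = 27132.95703
m₂² = 12811.41016
β₂ = m₄/m₂² = 27132.95703 / 12811.41016 ≈ 2.118

2.118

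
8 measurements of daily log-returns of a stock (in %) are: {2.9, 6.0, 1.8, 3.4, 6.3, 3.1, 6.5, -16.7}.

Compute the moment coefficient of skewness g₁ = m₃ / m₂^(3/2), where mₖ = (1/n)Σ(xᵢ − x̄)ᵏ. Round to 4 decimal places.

-2.0238

x̄ = (2.9 + 6.0 + 1.8 + 3.4 + 6.3 + 3.1 + 6.5 - 16.7) / 8 = 1.6625
deviations (xᵢ − x̄): 1.2375, 4.3375, 0.1375, 1.7375, 4.6375, 1.4375, 4.8375, -18.3625
Σ(xᵢ − x̄)² = 407.5388 ⇒ m₂ = 407.5388/8 = 50.94234
Σ(xᵢ − x̄)³ = -5886.8345 ⇒ m₃ = -5886.8345/8 = -735.85431
m₂^(3/2) = 50.94234^(1.5) = 363.59540
g₁ = m₃ / m₂^(3/2) = -735.85431 / 363.59540 ≈ -2.0238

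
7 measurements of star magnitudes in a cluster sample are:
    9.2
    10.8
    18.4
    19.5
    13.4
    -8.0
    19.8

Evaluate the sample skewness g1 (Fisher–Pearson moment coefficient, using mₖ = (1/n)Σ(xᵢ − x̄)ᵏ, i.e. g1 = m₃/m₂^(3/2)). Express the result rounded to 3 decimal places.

x̄ = (9.2 + 10.8 + 18.4 + 19.5 + 13.4 - 8.0 + 19.8) / 7 = 11.8714
deviations (xᵢ − x̄): -2.6714, -1.0714, 6.5286, 7.6286, 1.5286, -19.8714, 7.9286
Σ(xᵢ − x̄)² = 569.1743 ⇒ m₂ = 569.1743/7 = 81.31061
Σ(xᵢ − x̄)³ = -6642.8115 ⇒ m₃ = -6642.8115/7 = -948.97307
m₂^(3/2) = 81.31061^(1.5) = 733.19728
g1 = m₃ / m₂^(3/2) = -948.97307 / 733.19728 ≈ -1.294

-1.294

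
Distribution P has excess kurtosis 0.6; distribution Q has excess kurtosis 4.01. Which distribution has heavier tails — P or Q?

Higher excess kurtosis ⇒ heavier tails relative to the normal distribution.
0.6 vs 4.01: the larger is 4.01, so Q has heavier tails.

Q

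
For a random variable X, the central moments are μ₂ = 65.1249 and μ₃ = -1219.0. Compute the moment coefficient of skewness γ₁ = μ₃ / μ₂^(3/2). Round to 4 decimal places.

σ = √μ₂ = √65.1249 = 8.07000
σ³ = μ₂^(3/2) = 525.55794
γ₁ = μ₃/σ³ = -1219.0 / 525.55794 ≈ -2.3194

-2.3194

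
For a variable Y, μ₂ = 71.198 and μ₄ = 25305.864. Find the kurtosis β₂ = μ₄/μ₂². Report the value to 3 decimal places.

μ₂² = 71.198² = 5069.15520
μ₄/μ₂² = 25305.864 / 5069.15520 = 4.99213
β₂ ≈ 4.992

4.992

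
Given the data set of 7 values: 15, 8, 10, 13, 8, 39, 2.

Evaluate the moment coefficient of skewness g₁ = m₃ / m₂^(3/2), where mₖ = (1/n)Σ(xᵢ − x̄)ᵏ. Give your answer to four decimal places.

1.5277

x̄ = (15 + 8 + 10 + 13 + 8 + 39 + 2) / 7 = 13.5714
deviations (xᵢ − x̄): 1.4286, -5.5714, -3.5714, -0.5714, -5.5714, 25.4286, -11.5714
Σ(xᵢ − x̄)² = 857.7143 ⇒ m₂ = 857.7143/7 = 122.53061
Σ(xᵢ − x̄)³ = 14504.3265 ⇒ m₃ = 14504.3265/7 = 2072.04665
m₂^(3/2) = 122.53061^(1.5) = 1356.33480
g₁ = m₃ / m₂^(3/2) = 2072.04665 / 1356.33480 ≈ 1.5277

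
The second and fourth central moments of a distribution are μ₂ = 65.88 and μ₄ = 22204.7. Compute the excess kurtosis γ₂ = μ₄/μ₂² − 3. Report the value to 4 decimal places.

μ₂² = 65.88² = 4340.17440
μ₄/μ₂² = 22204.7 / 4340.17440 = 5.11608
γ₂ = 5.11608 − 3 ≈ 2.1161

2.1161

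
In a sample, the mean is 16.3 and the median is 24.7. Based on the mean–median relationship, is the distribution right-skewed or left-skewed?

left-skewed

mean − median = 16.3 − 24.7 = -8.4
mean < median ⇒ the longer tail is on the left ⇒ left-skewed (negatively skewed).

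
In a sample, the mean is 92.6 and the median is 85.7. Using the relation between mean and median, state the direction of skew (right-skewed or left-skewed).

right-skewed

mean − median = 92.6 − 85.7 = 6.9
mean > median ⇒ the longer tail is on the right ⇒ right-skewed (positively skewed).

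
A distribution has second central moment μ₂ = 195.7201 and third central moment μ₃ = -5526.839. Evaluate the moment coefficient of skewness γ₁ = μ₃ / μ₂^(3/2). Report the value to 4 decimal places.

σ = √μ₂ = √195.7201 = 13.99000
σ³ = μ₂^(3/2) = 2738.12420
γ₁ = μ₃/σ³ = -5526.839 / 2738.12420 ≈ -2.0185

-2.0185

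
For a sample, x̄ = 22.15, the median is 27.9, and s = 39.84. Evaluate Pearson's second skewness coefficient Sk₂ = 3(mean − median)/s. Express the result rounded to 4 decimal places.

Sk₂ = 3(22.15 − 27.9) / 39.84 = 3 × -5.7500 / 39.84
    = -17.2500 / 39.84 ≈ -0.4330

-0.4330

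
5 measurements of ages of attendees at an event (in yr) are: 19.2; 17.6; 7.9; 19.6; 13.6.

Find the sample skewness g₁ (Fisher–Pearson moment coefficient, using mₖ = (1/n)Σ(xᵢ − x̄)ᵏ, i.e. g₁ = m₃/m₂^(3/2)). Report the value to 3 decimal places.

x̄ = (19.2 + 17.6 + 7.9 + 19.6 + 13.6) / 5 = 15.5800
deviations (xᵢ − x̄): 3.6200, 2.0200, -7.6800, 4.0200, -1.9800
Σ(xᵢ − x̄)² = 96.2480 ⇒ m₂ = 96.2480/5 = 19.24960
Σ(xᵢ − x̄)³ = -340.1021 ⇒ m₃ = -340.1021/5 = -68.02042
m₂^(3/2) = 19.24960^(1.5) = 84.45640
g₁ = m₃ / m₂^(3/2) = -68.02042 / 84.45640 ≈ -0.805

-0.805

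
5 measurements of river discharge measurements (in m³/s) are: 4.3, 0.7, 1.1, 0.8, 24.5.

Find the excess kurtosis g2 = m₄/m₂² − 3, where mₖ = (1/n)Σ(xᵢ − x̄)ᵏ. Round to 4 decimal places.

0.1392

x̄ = 6.2800
Σ(xᵢ − x̄)² = 423.8880 ⇒ m₂ = 84.77760
Σ(xᵢ − x̄)⁴ = 112809.6662 ⇒ m₄ = 22561.93323
m₂² = 7187.24146
g2 = m₄/m₂² − 3 = 3.13916 − 3 ≈ 0.1392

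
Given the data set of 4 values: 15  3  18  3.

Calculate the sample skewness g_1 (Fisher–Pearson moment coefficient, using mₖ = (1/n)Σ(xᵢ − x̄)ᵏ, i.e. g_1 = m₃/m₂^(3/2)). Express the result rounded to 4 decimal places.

0.0714

x̄ = (15 + 3 + 18 + 3) / 4 = 9.7500
deviations (xᵢ − x̄): 5.2500, -6.7500, 8.2500, -6.7500
Σ(xᵢ − x̄)² = 186.7500 ⇒ m₂ = 186.7500/4 = 46.68750
Σ(xᵢ − x̄)³ = 91.1250 ⇒ m₃ = 91.1250/4 = 22.78125
m₂^(3/2) = 46.68750^(1.5) = 319.00753
g_1 = m₃ / m₂^(3/2) = 22.78125 / 319.00753 ≈ 0.0714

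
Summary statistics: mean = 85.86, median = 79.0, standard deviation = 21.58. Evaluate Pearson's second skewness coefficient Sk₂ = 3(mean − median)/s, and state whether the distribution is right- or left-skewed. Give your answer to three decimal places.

0.954, right-skewed

Sk₂ = 3(85.86 − 79.0) / 21.58 = 3 × 6.8600 / 21.58
    = 20.5800 / 21.58 ≈ 0.954
Sk₂ > 0 ⇒ mean > median ⇒ right-skewed (positive skew).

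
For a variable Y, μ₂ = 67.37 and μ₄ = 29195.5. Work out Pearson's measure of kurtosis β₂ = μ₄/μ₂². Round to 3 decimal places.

6.433

μ₂² = 67.37² = 4538.71690
μ₄/μ₂² = 29195.5 / 4538.71690 = 6.43254
β₂ ≈ 6.433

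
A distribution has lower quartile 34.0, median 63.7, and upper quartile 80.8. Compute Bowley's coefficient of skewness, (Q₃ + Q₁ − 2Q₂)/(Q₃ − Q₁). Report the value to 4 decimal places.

-0.2692

numerator: Q₃ + Q₁ − 2Q₂ = 80.8 + 34.0 − 2×63.7 = -12.6000
denominator: Q₃ − Q₁ = 80.8 − 34.0 = 46.8000
Bowley skewness = -12.6000 / 46.8000 ≈ -0.2692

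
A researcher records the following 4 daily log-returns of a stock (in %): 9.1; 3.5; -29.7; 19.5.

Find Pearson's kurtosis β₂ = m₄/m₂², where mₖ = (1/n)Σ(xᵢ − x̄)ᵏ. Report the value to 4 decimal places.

2.1228

x̄ = 0.6000
Σ(xᵢ − x̄)² = 1355.9600 ⇒ m₂ = 338.99000
Σ(xᵢ − x̄)⁴ = 975779.0228 ⇒ m₄ = 243944.75570
m₂² = 114914.22010
β₂ = m₄/m₂² = 243944.75570 / 114914.22010 ≈ 2.1228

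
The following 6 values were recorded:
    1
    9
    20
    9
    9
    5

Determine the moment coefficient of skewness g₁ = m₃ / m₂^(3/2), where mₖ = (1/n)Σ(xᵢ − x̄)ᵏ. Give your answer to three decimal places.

x̄ = (1 + 9 + 20 + 9 + 9 + 5) / 6 = 8.8333
deviations (xᵢ − x̄): -7.8333, 0.1667, 11.1667, 0.1667, 0.1667, -3.8333
Σ(xᵢ − x̄)² = 200.8333 ⇒ m₂ = 200.8333/6 = 33.47222
Σ(xᵢ − x̄)³ = 855.4444 ⇒ m₃ = 855.4444/6 = 142.57407
m₂^(3/2) = 33.47222^(1.5) = 193.65415
g₁ = m₃ / m₂^(3/2) = 142.57407 / 193.65415 ≈ 0.736

0.736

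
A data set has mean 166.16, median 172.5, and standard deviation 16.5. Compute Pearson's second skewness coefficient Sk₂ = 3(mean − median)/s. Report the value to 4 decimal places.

Sk₂ = 3(166.16 − 172.5) / 16.5 = 3 × -6.3400 / 16.5
    = -19.0200 / 16.5 ≈ -1.1527

-1.1527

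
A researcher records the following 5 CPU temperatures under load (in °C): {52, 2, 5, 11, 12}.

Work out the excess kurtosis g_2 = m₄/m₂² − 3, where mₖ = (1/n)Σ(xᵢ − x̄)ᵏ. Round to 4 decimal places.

x̄ = 16.4000
Σ(xᵢ − x̄)² = 1653.2000 ⇒ m₂ = 330.64000
Σ(xᵢ − x̄)⁴ = 1667314.2560 ⇒ m₄ = 333462.85120
m₂² = 109322.80960
g_2 = m₄/m₂² − 3 = 3.05026 − 3 ≈ 0.0503

0.0503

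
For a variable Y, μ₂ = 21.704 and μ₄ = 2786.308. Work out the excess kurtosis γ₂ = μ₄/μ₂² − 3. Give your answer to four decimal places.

μ₂² = 21.704² = 471.06362
μ₄/μ₂² = 2786.308 / 471.06362 = 5.91493
γ₂ = 5.91493 − 3 ≈ 2.9149

2.9149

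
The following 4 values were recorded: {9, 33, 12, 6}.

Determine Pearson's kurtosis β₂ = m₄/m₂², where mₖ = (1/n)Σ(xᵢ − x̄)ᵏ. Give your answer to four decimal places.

2.2304

x̄ = 15.0000
Σ(xᵢ − x̄)² = 450.0000 ⇒ m₂ = 112.50000
Σ(xᵢ − x̄)⁴ = 112914.0000 ⇒ m₄ = 28228.50000
m₂² = 12656.25000
β₂ = m₄/m₂² = 28228.50000 / 12656.25000 ≈ 2.2304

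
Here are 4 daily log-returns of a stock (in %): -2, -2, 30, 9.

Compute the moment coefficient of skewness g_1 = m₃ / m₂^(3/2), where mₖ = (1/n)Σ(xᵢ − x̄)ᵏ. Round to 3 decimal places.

x̄ = (-2 - 2 + 30 + 9) / 4 = 8.7500
deviations (xᵢ − x̄): -10.7500, -10.7500, 21.2500, 0.2500
Σ(xᵢ − x̄)² = 682.7500 ⇒ m₂ = 682.7500/4 = 170.68750
Σ(xᵢ − x̄)³ = 7111.1250 ⇒ m₃ = 7111.1250/4 = 1777.78125
m₂^(3/2) = 170.68750^(1.5) = 2229.98826
g_1 = m₃ / m₂^(3/2) = 1777.78125 / 2229.98826 ≈ 0.797

0.797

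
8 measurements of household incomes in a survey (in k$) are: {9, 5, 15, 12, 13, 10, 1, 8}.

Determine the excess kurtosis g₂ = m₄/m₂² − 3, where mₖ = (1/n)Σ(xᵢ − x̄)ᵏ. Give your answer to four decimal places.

-0.5957

x̄ = 9.1250
Σ(xᵢ − x̄)² = 142.8750 ⇒ m₂ = 17.85938
Σ(xᵢ − x̄)⁴ = 6134.9004 ⇒ m₄ = 766.86255
m₂² = 318.95728
g₂ = m₄/m₂² − 3 = 2.40428 − 3 ≈ -0.5957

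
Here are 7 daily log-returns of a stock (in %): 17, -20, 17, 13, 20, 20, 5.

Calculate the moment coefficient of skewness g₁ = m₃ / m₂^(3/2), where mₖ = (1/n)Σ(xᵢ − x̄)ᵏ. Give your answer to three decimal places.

x̄ = (17 - 20 + 17 + 13 + 20 + 20 + 5) / 7 = 10.2857
deviations (xᵢ − x̄): 6.7143, -30.2857, 6.7143, 2.7143, 9.7143, 9.7143, -5.2857
Σ(xᵢ − x̄)² = 1231.4286 ⇒ m₂ = 1231.4286/7 = 175.91837
Σ(xᵢ − x̄)³ = -25467.6735 ⇒ m₃ = -25467.6735/7 = -3638.23907
m₂^(3/2) = 175.91837^(1.5) = 2333.27957
g₁ = m₃ / m₂^(3/2) = -3638.23907 / 2333.27957 ≈ -1.559

-1.559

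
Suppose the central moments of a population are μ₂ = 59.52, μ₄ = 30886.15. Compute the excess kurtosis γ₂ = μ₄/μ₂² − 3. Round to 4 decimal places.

μ₂² = 59.52² = 3542.63040
μ₄/μ₂² = 30886.15 / 3542.63040 = 8.71842
γ₂ = 8.71842 − 3 ≈ 5.7184

5.7184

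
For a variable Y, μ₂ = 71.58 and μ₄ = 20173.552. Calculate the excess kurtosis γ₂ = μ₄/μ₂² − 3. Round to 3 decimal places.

μ₂² = 71.58² = 5123.69640
μ₄/μ₂² = 20173.552 / 5123.69640 = 3.93730
γ₂ = 3.93730 − 3 ≈ 0.937

0.937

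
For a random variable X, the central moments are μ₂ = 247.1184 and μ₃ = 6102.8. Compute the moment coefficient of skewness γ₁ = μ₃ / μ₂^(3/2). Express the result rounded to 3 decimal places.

σ = √μ₂ = √247.1184 = 15.72000
σ³ = μ₂^(3/2) = 3884.70125
γ₁ = μ₃/σ³ = 6102.8 / 3884.70125 ≈ 1.571

1.571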